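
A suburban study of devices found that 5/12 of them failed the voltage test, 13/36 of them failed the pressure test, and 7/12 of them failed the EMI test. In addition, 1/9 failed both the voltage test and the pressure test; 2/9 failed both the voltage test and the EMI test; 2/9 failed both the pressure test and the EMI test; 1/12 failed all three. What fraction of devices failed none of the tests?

P(at least one) = 5/12 + 13/36 + 7/12 − 1/9 − 2/9 − 2/9 + 1/12 = 8/9
P(none) = 1 − 8/9 = 1/9

1/9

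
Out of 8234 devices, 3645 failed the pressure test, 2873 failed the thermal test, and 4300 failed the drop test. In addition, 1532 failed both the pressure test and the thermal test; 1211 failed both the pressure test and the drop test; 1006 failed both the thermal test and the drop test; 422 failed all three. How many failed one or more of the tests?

Apply inclusion-exclusion:
N(≥1) = 3645 + 2873 + 4300 − 1532 − 1211 − 1006 + 422 = 7491

7491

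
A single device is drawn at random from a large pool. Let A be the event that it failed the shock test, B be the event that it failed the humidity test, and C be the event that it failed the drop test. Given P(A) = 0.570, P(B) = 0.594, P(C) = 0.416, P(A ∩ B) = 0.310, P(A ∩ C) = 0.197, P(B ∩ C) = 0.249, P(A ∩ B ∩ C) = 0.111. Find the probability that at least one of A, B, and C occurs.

P(A ∪ B ∪ C) = 0.570 + 0.594 + 0.416 − 0.310 − 0.197 − 0.249 + 0.111 = 0.935

0.935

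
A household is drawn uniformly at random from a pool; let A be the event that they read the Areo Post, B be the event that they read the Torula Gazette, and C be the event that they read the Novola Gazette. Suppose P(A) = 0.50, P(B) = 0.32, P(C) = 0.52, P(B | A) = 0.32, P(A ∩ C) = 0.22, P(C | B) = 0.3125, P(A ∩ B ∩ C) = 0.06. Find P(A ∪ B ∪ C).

P(A ∩ B) = P(A)·P(B|A) = 0.50 × 0.32 = 0.16
P(B ∩ C) = P(B)·P(C|B) = 0.32 × 0.3125 = 0.10
P(A ∪ B ∪ C) = 0.50 + 0.32 + 0.52 − 0.16 − 0.22 − 0.10 + 0.06 = 0.92

0.92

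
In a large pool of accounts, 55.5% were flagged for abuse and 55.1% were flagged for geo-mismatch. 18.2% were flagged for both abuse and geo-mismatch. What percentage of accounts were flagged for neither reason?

7.6%

P(≥1) = 55.5 + 55.1 − 18.2 = 92.4%
P(none) = 100% − 92.4% = 7.6%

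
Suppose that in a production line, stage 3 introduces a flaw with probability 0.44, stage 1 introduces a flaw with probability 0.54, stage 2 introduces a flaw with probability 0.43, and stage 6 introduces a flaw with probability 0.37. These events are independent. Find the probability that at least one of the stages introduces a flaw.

0.90749584

Since the events are independent, P(none) is the product of the individual non-occurrence probabilities.
P(none) = (1 − 0.44) × (1 − 0.54) × (1 − 0.43) × (1 − 0.37) = 0.56 × 0.46 × 0.57 × 0.63 = 0.09250416
P(at least one) = 1 − 0.09250416 = 0.90749584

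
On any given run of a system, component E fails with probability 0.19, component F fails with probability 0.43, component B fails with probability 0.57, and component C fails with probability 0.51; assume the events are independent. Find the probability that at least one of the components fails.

P(none) = (1 − 0.19) × (1 − 0.43) × (1 − 0.57) × (1 − 0.51) = 0.81 × 0.57 × 0.43 × 0.49 = 0.09728019
P(at least one) = 1 − 0.09728019 = 0.90271981

0.90271981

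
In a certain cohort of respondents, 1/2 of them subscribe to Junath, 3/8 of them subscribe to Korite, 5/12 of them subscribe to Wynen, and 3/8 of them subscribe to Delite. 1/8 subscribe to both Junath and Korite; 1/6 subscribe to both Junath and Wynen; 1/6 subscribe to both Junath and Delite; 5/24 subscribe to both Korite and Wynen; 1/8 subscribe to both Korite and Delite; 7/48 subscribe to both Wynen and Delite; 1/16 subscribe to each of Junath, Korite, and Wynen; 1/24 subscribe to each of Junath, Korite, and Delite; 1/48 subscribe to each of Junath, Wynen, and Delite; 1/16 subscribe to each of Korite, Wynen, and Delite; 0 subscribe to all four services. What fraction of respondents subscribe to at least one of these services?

11/12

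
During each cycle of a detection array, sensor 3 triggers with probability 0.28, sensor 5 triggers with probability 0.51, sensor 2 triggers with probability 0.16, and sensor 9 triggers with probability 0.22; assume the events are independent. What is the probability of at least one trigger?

0.76884544

P(none) = (1 − 0.28) × (1 − 0.51) × (1 − 0.16) × (1 − 0.22) = 0.72 × 0.49 × 0.84 × 0.78 = 0.23115456
P(at least one) = 1 − 0.23115456 = 0.76884544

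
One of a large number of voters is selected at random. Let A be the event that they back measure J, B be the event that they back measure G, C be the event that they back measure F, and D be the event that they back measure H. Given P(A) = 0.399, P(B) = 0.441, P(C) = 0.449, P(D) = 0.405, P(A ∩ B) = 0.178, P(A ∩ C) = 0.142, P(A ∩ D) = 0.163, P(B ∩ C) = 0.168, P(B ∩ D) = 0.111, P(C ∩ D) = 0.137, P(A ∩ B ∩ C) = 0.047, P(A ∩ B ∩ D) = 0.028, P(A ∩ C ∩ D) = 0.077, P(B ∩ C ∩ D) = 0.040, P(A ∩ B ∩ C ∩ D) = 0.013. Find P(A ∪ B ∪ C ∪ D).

Inclusion–exclusion gives
P(A ∪ B ∪ C ∪ D) = 0.399 + 0.441 + 0.449 + 0.405 − 0.178 − 0.142 − 0.163 − 0.168 − 0.111 − 0.137 + 0.047 + 0.028 + 0.077 + 0.040 − 0.013 = 0.974

0.974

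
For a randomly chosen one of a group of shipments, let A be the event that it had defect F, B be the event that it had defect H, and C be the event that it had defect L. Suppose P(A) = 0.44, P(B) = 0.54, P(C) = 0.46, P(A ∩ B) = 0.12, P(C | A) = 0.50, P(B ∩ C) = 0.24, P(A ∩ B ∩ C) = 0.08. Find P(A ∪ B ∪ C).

0.94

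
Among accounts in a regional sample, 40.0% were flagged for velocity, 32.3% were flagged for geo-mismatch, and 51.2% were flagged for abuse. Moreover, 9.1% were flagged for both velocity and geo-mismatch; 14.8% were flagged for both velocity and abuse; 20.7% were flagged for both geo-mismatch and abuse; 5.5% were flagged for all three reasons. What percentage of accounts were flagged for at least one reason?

84.4%

P(at least one) = 40.0 + 32.3 + 51.2 − 9.1 − 14.8 − 20.7 + 5.5 = 84.4%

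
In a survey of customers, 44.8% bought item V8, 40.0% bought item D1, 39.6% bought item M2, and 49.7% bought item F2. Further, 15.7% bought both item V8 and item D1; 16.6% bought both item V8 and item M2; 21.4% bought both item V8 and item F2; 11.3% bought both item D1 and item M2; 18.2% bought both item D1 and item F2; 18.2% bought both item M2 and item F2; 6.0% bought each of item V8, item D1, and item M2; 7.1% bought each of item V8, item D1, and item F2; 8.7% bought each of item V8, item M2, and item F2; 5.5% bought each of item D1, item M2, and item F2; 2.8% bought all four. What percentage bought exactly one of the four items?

42.0%

Using the inclusion–exclusion count for exactly one event:
P(exactly one) = 44.8 + 40.0 + 39.6 + 49.7 − 2·15.7 − 2·16.6 − 2·21.4 − 2·11.3 − 2·18.2 − 2·18.2 + 3·6.0 + 3·7.1 + 3·8.7 + 3·5.5 − 4·2.8 = 42.0%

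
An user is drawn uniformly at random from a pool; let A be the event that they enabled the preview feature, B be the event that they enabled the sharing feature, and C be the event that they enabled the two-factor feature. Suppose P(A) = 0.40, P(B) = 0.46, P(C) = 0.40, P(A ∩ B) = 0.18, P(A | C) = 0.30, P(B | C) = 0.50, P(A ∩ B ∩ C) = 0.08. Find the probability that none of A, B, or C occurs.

0.16

P(A ∩ C) = P(C)·P(A|C) = 0.40 × 0.30 = 0.12
P(B ∩ C) = P(C)·P(B|C) = 0.40 × 0.50 = 0.20
Apply inclusion-exclusion:
P(A ∪ B ∪ C) = 0.40 + 0.46 + 0.40 − 0.18 − 0.12 − 0.20 + 0.08 = 0.84
P(none) = 1 − 0.84 = 0.16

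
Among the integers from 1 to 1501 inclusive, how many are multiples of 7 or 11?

Inclusion–exclusion gives
floor(1501/7) + floor(1501/11) − floor(1501/77) = 214 + 136 − 19 = 331

331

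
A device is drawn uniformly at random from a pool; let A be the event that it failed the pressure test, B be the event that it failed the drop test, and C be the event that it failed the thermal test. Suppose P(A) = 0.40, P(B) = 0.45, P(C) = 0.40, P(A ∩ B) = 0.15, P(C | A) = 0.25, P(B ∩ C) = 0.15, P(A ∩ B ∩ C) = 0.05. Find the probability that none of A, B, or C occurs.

P(A ∩ C) = P(A)·P(C|A) = 0.40 × 0.25 = 0.10
P(A ∪ B ∪ C) = 0.40 + 0.45 + 0.40 − 0.15 − 0.10 − 0.15 + 0.05 = 0.90
P(none) = 1 − 0.90 = 0.10

0.10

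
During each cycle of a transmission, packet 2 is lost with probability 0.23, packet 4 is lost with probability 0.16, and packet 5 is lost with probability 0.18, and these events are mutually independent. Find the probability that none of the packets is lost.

P(none) = (1 − 0.23) × (1 − 0.16) × (1 − 0.18) = 0.77 × 0.84 × 0.82 = 0.530376

0.530376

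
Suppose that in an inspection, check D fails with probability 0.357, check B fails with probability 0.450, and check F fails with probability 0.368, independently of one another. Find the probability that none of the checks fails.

P(none) = (1 − 0.357) × (1 − 0.450) × (1 − 0.368) = 0.643 × 0.550 × 0.632 = 0.2235068

0.2235068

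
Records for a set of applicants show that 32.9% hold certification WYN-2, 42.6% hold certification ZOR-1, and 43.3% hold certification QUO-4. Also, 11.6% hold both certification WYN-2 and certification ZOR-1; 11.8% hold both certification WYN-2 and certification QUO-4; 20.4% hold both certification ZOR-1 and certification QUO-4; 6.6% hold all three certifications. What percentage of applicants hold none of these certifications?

P(≥1) = 32.9 + 42.6 + 43.3 − 11.6 − 11.8 − 20.4 + 6.6 = 81.6%
P(none) = 100% − 81.6% = 18.4%

18.4%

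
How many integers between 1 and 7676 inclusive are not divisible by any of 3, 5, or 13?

3779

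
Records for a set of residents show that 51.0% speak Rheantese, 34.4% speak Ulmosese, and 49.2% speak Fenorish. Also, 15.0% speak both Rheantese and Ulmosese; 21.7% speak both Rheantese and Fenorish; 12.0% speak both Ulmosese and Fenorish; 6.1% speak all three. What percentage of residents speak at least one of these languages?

92.0%

P(union) = 51.0 + 34.4 + 49.2 − 15.0 − 21.7 − 12.0 + 6.1 = 92.0%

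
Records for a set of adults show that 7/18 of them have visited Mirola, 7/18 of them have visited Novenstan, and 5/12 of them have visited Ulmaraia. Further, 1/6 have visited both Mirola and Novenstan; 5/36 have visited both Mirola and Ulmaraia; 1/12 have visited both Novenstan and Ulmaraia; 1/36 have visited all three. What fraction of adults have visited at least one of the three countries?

Using inclusion–exclusion:
P(union) = 7/18 + 7/18 + 5/12 − 1/6 − 5/36 − 1/12 + 1/36 = 5/6

5/6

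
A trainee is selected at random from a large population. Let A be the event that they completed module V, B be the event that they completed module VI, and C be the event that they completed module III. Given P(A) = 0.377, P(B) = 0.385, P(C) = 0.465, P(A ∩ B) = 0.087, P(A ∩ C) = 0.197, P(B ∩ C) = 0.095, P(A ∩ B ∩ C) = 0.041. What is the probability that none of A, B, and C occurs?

P(A ∪ B ∪ C) = 0.377 + 0.385 + 0.465 − 0.087 − 0.197 − 0.095 + 0.041 = 0.889
P(none) = 1 − 0.889 = 0.111

0.111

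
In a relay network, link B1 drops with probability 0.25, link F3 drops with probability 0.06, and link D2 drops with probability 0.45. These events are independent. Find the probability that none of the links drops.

0.38775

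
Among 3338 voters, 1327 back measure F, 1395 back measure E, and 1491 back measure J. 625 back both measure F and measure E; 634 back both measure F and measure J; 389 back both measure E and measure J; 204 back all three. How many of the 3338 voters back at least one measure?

|union| = 1327 + 1395 + 1491 − 625 − 634 − 389 + 204 = 2769

2769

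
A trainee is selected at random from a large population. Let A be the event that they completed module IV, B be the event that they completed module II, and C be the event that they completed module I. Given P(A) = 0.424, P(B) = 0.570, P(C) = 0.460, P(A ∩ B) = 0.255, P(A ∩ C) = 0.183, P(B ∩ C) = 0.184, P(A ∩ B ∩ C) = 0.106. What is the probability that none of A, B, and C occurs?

Apply inclusion-exclusion:
P(A ∪ B ∪ C) = 0.424 + 0.570 + 0.460 − 0.255 − 0.183 − 0.184 + 0.106 = 0.938
P(none) = 1 − 0.938 = 0.062

0.062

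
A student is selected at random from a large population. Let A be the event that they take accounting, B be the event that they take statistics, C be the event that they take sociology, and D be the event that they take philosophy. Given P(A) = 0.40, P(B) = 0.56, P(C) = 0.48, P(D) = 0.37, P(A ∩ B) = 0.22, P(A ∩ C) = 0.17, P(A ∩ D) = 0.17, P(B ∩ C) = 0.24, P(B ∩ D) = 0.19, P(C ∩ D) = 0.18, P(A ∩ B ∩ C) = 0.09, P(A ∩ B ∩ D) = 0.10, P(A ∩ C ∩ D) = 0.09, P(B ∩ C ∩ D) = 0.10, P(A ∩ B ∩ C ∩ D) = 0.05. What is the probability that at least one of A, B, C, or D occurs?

Apply inclusion-exclusion:
P(A ∪ B ∪ C ∪ D) = 0.40 + 0.56 + 0.48 + 0.37 − 0.22 − 0.17 − 0.17 − 0.24 − 0.19 − 0.18 + 0.09 + 0.10 + 0.09 + 0.10 − 0.05 = 0.97

0.97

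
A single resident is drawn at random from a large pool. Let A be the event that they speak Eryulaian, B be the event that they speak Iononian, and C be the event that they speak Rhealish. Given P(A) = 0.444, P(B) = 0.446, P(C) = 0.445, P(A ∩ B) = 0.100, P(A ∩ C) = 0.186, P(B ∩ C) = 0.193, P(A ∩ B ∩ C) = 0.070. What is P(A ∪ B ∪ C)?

0.926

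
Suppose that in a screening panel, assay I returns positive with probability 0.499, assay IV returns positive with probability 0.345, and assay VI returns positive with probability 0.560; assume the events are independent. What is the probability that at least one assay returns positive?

0.8556118

Independence gives P(none) = ∏(1 − pᵢ).
P(none) = (1 − 0.499) × (1 − 0.345) × (1 − 0.560) = 0.501 × 0.655 × 0.440 = 0.1443882
P(at least one) = 1 − 0.1443882 = 0.8556118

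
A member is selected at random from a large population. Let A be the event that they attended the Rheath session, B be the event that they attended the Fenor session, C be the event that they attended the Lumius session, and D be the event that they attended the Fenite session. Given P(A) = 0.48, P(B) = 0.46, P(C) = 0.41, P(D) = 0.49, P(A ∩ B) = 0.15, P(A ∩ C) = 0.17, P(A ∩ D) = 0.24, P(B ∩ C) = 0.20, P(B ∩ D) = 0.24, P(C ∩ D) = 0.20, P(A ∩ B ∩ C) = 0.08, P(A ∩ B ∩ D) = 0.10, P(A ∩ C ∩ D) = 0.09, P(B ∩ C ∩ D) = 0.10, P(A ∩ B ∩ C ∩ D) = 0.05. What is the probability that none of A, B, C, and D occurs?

0.04

By inclusion-exclusion,
P(A ∪ B ∪ C ∪ D) = 0.48 + 0.46 + 0.41 + 0.49 − 0.15 − 0.17 − 0.24 − 0.20 − 0.24 − 0.20 + 0.08 + 0.10 + 0.09 + 0.10 − 0.05 = 0.96
P(none) = 1 − 0.96 = 0.04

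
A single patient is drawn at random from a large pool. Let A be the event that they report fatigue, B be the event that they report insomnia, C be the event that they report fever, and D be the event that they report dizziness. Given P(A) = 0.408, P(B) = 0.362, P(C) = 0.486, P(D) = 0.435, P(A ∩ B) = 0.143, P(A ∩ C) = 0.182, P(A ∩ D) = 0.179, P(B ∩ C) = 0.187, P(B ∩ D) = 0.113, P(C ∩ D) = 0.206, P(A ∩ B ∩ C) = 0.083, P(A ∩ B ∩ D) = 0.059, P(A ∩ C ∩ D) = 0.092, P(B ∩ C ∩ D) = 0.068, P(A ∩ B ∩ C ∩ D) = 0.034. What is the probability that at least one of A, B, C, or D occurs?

By inclusion–exclusion:
P(A ∪ B ∪ C ∪ D) = 0.408 + 0.362 + 0.486 + 0.435 − 0.143 − 0.182 − 0.179 − 0.187 − 0.113 − 0.206 + 0.083 + 0.059 + 0.092 + 0.068 − 0.034 = 0.949

0.949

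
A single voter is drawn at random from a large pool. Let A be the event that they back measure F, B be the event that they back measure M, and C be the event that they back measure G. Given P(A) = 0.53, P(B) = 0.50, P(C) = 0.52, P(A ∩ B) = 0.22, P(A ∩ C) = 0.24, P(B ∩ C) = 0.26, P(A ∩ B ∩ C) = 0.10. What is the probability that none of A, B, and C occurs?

P(A ∪ B ∪ C) = 0.53 + 0.50 + 0.52 − 0.22 − 0.24 − 0.26 + 0.10 = 0.93
P(none) = 1 − 0.93 = 0.07

0.07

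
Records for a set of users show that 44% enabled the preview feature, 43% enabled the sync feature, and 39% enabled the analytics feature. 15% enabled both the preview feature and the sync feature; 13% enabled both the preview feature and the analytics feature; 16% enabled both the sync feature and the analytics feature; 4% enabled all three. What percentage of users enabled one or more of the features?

86%

P(at least one) = 44 + 43 + 39 − 15 − 13 − 16 + 4 = 86%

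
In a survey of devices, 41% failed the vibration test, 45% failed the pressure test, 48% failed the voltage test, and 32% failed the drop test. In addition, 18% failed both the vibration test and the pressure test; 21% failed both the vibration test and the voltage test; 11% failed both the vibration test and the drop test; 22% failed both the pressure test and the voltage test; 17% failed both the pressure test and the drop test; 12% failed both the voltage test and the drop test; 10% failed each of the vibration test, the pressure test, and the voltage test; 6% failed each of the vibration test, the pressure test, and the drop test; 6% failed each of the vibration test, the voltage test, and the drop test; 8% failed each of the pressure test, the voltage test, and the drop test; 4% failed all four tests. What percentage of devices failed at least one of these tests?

P(≥1) = 41 + 45 + 48 + 32 − 18 − 21 − 11 − 22 − 17 − 12 + 10 + 6 + 6 + 8 − 4 = 91%

91%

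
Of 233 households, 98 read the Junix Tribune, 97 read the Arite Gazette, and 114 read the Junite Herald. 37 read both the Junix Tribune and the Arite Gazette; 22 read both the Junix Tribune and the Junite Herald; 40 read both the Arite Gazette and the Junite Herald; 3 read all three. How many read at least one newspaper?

213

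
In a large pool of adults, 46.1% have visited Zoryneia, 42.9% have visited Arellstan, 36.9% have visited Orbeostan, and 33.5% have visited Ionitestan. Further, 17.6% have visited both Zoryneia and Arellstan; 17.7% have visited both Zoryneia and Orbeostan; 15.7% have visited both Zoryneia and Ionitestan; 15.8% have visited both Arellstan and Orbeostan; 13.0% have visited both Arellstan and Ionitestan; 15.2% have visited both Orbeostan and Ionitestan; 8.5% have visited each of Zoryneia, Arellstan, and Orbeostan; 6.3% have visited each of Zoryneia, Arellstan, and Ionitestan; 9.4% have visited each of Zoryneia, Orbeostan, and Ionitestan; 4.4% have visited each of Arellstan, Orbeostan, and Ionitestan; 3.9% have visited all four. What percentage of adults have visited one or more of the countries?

89.1%

Using inclusion–exclusion:
P(union) = 46.1 + 42.9 + 36.9 + 33.5 − 17.6 − 17.7 − 15.7 − 15.8 − 13.0 − 15.2 + 8.5 + 6.3 + 9.4 + 4.4 − 3.9 = 89.1%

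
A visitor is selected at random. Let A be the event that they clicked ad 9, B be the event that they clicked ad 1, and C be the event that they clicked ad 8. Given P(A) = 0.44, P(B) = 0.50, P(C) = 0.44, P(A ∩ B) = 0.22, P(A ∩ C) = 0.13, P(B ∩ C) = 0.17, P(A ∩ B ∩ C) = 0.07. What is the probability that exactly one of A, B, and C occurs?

0.55

P(exactly one) = 0.44 + 0.50 + 0.44 − 2·0.22 − 2·0.13 − 2·0.17 + 3·0.07 = 0.55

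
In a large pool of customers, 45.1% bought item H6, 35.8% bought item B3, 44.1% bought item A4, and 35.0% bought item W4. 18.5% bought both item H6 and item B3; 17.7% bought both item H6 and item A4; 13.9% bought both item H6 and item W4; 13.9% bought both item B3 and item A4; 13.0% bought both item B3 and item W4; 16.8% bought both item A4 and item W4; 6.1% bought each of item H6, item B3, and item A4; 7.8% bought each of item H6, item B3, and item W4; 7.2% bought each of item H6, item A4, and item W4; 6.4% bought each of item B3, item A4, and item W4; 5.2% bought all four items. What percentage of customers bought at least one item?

Using inclusion–exclusion:
P(union) = 45.1 + 35.8 + 44.1 + 35.0 − 18.5 − 17.7 − 13.9 − 13.9 − 13.0 − 16.8 + 6.1 + 7.8 + 7.2 + 6.4 − 5.2 = 88.5%

88.5%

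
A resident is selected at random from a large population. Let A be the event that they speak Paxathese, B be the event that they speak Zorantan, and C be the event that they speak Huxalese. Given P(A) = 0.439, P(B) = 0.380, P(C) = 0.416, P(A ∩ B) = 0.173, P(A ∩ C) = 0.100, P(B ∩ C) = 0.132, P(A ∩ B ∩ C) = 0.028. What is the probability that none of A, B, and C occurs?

Apply inclusion-exclusion:
P(A ∪ B ∪ C) = 0.439 + 0.380 + 0.416 − 0.173 − 0.100 − 0.132 + 0.028 = 0.858
P(none) = 1 − 0.858 = 0.142

0.142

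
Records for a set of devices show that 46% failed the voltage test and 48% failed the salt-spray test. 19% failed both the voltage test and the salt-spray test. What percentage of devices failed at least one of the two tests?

75%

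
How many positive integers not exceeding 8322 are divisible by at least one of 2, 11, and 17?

4762

floor(8322/2) + floor(8322/11) + floor(8322/17) − floor(8322/22) − floor(8322/34) − floor(8322/187) + floor(8322/374) = 4161 + 756 + 489 − 378 − 244 − 44 + 22 = 4762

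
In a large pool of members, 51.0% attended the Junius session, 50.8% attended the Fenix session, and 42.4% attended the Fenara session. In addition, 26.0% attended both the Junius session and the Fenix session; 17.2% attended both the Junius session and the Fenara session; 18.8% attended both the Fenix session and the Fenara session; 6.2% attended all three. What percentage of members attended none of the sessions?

Using inclusion–exclusion:
P(at least one) = 51.0 + 50.8 + 42.4 − 26.0 − 17.2 − 18.8 + 6.2 = 88.4%
P(none) = 100% − 88.4% = 11.6%

11.6%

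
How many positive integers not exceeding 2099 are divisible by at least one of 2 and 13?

⌊2099/2⌋ + ⌊2099/13⌋ − ⌊2099/26⌋ = 1049 + 161 − 80 = 1130

1130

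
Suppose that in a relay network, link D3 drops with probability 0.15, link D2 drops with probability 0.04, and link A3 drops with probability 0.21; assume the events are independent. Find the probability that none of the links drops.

0.64464

P(none) = (1 − 0.15) × (1 − 0.04) × (1 − 0.21) = 0.85 × 0.96 × 0.79 = 0.64464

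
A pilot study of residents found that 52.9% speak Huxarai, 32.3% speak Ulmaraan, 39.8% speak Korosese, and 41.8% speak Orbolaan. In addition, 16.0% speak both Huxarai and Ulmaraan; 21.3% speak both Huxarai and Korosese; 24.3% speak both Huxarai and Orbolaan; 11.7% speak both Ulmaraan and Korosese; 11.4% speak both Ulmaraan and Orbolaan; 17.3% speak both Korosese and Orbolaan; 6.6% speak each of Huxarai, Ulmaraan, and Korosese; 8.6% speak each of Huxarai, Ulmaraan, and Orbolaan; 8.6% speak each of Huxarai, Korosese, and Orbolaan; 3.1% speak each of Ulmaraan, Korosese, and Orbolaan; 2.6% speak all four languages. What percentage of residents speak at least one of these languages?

89.1%

Apply inclusion-exclusion:
P(≥1) = 52.9 + 32.3 + 39.8 + 41.8 − 16.0 − 21.3 − 24.3 − 11.7 − 11.4 − 17.3 + 6.6 + 8.6 + 8.6 + 3.1 − 2.6 = 89.1%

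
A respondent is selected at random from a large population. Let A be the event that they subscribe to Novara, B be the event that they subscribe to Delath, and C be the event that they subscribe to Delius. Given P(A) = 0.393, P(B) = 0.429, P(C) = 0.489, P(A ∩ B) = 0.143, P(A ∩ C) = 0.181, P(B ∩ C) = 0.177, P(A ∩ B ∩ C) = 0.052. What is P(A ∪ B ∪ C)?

0.862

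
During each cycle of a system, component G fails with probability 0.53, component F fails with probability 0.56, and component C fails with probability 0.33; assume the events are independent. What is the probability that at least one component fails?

P(none) = (1 − 0.53) × (1 − 0.56) × (1 − 0.33) = 0.47 × 0.44 × 0.67 = 0.138556
P(at least one) = 1 − 0.138556 = 0.861444

0.861444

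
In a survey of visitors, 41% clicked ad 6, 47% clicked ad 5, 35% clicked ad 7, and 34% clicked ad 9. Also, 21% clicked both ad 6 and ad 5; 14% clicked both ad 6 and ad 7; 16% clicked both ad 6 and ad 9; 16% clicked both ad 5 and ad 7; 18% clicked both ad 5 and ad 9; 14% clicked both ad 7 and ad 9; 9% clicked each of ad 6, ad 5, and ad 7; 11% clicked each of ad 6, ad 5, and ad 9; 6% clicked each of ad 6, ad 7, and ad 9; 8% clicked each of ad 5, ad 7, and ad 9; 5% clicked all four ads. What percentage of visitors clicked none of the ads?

13%

By inclusion–exclusion:
P(at least one) = 41 + 47 + 35 + 34 − 21 − 14 − 16 − 16 − 18 − 14 + 9 + 11 + 6 + 8 − 5 = 87%
P(none) = 100% − 87% = 13%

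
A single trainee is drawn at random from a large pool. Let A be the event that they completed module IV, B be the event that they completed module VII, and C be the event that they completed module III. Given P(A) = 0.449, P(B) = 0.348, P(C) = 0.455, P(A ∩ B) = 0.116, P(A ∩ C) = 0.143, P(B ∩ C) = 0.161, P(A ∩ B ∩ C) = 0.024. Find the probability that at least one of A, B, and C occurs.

Inclusion–exclusion gives
P(A ∪ B ∪ C) = 0.449 + 0.348 + 0.455 − 0.116 − 0.143 − 0.161 + 0.024 = 0.856

0.856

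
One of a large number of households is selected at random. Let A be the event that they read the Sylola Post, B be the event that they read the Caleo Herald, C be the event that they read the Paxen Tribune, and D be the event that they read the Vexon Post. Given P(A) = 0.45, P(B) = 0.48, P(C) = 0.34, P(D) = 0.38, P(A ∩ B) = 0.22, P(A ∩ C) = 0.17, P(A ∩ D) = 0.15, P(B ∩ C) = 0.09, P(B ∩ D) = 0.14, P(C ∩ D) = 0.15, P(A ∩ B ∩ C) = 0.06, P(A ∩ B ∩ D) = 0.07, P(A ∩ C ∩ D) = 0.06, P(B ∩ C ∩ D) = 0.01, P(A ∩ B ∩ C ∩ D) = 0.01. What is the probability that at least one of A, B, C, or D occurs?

0.92

Inclusion–exclusion gives
P(A ∪ B ∪ C ∪ D) = 0.45 + 0.48 + 0.34 + 0.38 − 0.22 − 0.17 − 0.15 − 0.09 − 0.14 − 0.15 + 0.06 + 0.07 + 0.06 + 0.01 − 0.01 = 0.92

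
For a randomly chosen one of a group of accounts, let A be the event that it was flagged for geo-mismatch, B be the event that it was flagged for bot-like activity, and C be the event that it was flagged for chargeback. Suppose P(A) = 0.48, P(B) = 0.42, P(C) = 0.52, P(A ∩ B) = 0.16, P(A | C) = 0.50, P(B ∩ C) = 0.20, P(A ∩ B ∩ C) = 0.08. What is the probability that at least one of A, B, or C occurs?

0.88

P(A ∩ C) = P(C)·P(A|C) = 0.52 × 0.50 = 0.26
P(A ∪ B ∪ C) = 0.48 + 0.42 + 0.52 − 0.16 − 0.26 − 0.20 + 0.08 = 0.88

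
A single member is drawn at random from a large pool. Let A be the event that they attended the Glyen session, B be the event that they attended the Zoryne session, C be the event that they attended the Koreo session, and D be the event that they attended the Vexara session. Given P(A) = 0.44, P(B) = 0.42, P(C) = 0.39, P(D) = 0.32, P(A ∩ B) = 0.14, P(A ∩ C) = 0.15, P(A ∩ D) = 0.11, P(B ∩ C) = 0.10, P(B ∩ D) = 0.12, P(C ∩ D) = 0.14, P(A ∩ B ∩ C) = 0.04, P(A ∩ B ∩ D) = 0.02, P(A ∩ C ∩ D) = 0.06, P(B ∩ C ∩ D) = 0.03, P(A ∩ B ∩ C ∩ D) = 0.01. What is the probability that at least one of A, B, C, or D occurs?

Apply inclusion-exclusion:
P(A ∪ B ∪ C ∪ D) = 0.44 + 0.42 + 0.39 + 0.32 − 0.14 − 0.15 − 0.11 − 0.10 − 0.12 − 0.14 + 0.04 + 0.02 + 0.06 + 0.03 − 0.01 = 0.95

0.95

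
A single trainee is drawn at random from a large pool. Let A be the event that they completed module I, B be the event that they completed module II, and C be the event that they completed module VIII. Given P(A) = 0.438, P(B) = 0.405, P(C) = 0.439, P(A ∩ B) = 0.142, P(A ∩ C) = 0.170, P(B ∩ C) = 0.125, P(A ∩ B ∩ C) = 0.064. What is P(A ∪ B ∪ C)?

0.909

Inclusion–exclusion gives
P(A ∪ B ∪ C) = 0.438 + 0.405 + 0.439 − 0.142 − 0.170 − 0.125 + 0.064 = 0.909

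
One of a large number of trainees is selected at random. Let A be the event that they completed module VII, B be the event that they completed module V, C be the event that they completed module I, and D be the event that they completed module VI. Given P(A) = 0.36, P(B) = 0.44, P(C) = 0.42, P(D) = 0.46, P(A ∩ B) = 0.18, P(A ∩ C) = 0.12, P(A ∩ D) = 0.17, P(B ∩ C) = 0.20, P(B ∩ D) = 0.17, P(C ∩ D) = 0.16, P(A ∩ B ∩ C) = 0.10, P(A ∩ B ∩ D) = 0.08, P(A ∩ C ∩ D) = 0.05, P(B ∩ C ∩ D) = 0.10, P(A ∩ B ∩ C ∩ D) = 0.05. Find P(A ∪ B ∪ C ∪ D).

0.96

Inclusion–exclusion gives
P(A ∪ B ∪ C ∪ D) = 0.36 + 0.44 + 0.42 + 0.46 − 0.18 − 0.12 − 0.17 − 0.20 − 0.17 − 0.16 + 0.10 + 0.08 + 0.05 + 0.10 − 0.05 = 0.96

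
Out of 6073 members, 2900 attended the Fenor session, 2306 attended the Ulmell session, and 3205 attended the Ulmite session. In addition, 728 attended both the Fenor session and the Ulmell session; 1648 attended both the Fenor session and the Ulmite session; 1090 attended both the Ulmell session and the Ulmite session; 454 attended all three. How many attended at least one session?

|at least one| = 2900 + 2306 + 3205 − 728 − 1648 − 1090 + 454 = 5399

5399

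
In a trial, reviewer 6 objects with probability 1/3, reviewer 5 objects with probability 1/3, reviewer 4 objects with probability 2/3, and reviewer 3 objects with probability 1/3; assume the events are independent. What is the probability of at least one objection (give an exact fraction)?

P(none) = (1 − 1/3) × (1 − 1/3) × (1 − 2/3) × (1 − 1/3) = 2/3 × 2/3 × 1/3 × 2/3 = 8/81
P(at least one) = 1 − 8/81 = 73/81

73/81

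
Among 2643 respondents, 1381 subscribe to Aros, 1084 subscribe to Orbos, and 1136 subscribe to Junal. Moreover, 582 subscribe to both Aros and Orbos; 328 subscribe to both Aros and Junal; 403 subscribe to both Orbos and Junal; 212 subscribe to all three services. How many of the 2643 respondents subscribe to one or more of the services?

2500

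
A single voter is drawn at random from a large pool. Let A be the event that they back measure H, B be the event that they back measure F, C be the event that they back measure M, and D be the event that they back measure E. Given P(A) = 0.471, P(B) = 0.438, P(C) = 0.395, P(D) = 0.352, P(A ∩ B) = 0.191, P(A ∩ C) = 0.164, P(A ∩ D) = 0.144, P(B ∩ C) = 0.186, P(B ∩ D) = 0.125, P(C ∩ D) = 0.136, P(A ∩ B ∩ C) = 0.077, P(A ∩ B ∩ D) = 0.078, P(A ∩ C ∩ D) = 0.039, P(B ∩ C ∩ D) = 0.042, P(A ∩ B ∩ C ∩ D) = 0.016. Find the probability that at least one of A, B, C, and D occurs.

By inclusion–exclusion:
P(A ∪ B ∪ C ∪ D) = 0.471 + 0.438 + 0.395 + 0.352 − 0.191 − 0.164 − 0.144 − 0.186 − 0.125 − 0.136 + 0.077 + 0.078 + 0.039 + 0.042 − 0.016 = 0.930

0.930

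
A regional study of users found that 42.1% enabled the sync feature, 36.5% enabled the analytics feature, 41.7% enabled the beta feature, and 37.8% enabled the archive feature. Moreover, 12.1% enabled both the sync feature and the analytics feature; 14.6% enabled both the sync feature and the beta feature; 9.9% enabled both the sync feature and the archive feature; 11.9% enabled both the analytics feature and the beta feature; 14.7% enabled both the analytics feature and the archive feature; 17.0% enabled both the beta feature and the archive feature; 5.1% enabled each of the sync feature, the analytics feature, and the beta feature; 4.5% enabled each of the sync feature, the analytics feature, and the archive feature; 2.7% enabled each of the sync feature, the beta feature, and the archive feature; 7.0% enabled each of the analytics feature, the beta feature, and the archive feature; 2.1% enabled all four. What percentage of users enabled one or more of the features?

95.1%

Apply inclusion-exclusion:
P(at least one) = 42.1 + 36.5 + 41.7 + 37.8 − 12.1 − 14.6 − 9.9 − 11.9 − 14.7 − 17.0 + 5.1 + 4.5 + 2.7 + 7.0 − 2.1 = 95.1%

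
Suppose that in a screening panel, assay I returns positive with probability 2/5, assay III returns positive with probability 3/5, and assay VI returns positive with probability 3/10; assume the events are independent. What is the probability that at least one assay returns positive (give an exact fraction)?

P(none) = (1 − 2/5) × (1 − 3/5) × (1 − 3/10) = 3/5 × 2/5 × 7/10 = 21/125
P(at least one) = 1 − 21/125 = 104/125

104/125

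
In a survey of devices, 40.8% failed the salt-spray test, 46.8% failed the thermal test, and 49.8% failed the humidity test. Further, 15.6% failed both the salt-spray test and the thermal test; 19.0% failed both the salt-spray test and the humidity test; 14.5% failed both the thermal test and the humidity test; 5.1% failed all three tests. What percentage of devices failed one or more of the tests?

93.4%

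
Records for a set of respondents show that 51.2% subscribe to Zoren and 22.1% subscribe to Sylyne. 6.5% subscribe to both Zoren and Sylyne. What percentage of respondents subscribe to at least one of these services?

Apply inclusion-exclusion:
P(at least one) = 51.2 + 22.1 − 6.5 = 66.8%

66.8%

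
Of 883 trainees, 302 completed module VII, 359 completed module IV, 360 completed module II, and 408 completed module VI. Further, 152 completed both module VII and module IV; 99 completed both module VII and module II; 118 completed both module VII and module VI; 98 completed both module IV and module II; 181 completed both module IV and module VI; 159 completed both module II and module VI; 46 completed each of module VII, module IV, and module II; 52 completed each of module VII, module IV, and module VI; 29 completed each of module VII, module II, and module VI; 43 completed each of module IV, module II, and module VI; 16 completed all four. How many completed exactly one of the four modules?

261

Using the inclusion–exclusion count for exactly one event:
|exactly one| = 302 + 359 + 360 + 408 − 2·152 − 2·99 − 2·118 − 2·98 − 2·181 − 2·159 + 3·46 + 3·52 + 3·29 + 3·43 − 4·16 = 261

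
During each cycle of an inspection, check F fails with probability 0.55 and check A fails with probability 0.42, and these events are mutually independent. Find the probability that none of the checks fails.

0.261

P(none) = (1 − 0.55) × (1 − 0.42) = 0.45 × 0.58 = 0.261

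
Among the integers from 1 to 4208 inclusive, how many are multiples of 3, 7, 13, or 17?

2118

Apply inclusion-exclusion:
1402 + 601 + 323 + 247 − 200 − 107 − 82 − 46 − 35 − 19 + 15 + 11 + 6 + 2 − 0 = 2118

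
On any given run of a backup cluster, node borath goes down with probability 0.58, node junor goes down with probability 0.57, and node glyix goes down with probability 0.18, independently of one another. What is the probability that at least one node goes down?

0.851908

P(none) = (1 − 0.58) × (1 − 0.57) × (1 − 0.18) = 0.42 × 0.43 × 0.82 = 0.148092
P(at least one) = 1 − 0.148092 = 0.851908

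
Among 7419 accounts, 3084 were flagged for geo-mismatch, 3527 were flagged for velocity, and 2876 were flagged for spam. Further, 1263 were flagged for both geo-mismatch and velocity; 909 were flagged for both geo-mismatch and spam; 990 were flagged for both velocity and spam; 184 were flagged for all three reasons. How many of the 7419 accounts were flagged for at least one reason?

By inclusion-exclusion,
N(≥1) = 3084 + 3527 + 2876 − 1263 − 909 − 990 + 184 = 6509

6509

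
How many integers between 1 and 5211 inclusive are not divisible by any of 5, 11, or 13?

By inclusion-exclusion,
floor(5211/5) + floor(5211/11) + floor(5211/13) − floor(5211/55) − floor(5211/65) − floor(5211/143) + floor(5211/715) = 1042 + 473 + 400 − 94 − 80 − 36 + 7 = 1712
5211 − 1712 = 3499

3499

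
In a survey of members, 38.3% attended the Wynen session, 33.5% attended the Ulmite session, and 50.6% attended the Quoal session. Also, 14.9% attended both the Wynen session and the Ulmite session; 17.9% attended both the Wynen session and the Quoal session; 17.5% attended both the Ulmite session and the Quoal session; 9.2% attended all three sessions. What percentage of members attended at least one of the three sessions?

81.3%

P(≥1) = 38.3 + 33.5 + 50.6 − 14.9 − 17.9 − 17.5 + 9.2 = 81.3%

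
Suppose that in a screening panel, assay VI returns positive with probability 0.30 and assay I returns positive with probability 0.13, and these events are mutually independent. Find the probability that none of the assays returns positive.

0.609

P(none) = (1 − 0.30) × (1 − 0.13) = 0.70 × 0.87 = 0.609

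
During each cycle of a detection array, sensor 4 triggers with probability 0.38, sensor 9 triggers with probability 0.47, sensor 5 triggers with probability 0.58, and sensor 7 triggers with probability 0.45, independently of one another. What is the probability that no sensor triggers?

Independence gives P(none) = ∏(1 − pᵢ).
P(none) = (1 − 0.38) × (1 − 0.47) × (1 − 0.58) × (1 − 0.45) = 0.62 × 0.53 × 0.42 × 0.55 = 0.0759066

0.0759066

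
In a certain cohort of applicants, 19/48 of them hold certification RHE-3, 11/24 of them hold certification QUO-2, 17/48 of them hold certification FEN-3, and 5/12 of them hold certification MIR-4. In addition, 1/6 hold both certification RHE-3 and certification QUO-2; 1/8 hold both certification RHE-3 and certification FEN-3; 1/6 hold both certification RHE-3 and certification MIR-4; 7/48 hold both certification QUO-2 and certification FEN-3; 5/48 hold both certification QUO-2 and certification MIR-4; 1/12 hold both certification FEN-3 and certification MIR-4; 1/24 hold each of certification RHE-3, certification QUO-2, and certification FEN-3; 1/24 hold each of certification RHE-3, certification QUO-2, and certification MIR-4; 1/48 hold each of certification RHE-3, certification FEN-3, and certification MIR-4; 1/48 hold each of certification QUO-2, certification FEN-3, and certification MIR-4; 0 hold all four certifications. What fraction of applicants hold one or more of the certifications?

By inclusion–exclusion:
P(union) = 19/48 + 11/24 + 17/48 + 5/12 − 1/6 − 1/8 − 1/6 − 7/48 − 5/48 − 1/12 + 1/24 + 1/24 + 1/48 + 1/48 − 0 = 23/24

23/24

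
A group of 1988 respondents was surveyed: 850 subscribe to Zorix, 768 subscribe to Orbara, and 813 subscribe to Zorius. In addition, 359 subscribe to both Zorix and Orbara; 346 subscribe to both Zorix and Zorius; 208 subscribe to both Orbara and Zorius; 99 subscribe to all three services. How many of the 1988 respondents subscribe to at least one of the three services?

By inclusion–exclusion:
|at least one| = 850 + 768 + 813 − 359 − 346 − 208 + 99 = 1617

1617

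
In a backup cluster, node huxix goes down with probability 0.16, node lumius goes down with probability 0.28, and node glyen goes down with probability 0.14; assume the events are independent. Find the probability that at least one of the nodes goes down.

0.479872

Independence gives P(none) = ∏(1 − pᵢ).
P(none) = (1 − 0.16) × (1 − 0.28) × (1 − 0.14) = 0.84 × 0.72 × 0.86 = 0.520128
P(at least one) = 1 − 0.520128 = 0.479872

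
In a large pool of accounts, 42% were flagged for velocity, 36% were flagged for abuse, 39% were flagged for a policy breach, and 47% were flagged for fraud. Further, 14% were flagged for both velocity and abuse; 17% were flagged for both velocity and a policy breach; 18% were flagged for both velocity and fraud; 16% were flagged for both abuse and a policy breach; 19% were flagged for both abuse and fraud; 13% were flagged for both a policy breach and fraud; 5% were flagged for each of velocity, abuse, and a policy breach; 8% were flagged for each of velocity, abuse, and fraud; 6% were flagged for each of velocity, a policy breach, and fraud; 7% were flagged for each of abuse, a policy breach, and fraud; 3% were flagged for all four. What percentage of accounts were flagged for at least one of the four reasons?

90%

Inclusion–exclusion gives
P(≥1) = 42 + 36 + 39 + 47 − 14 − 17 − 18 − 16 − 19 − 13 + 5 + 8 + 6 + 7 − 3 = 90%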